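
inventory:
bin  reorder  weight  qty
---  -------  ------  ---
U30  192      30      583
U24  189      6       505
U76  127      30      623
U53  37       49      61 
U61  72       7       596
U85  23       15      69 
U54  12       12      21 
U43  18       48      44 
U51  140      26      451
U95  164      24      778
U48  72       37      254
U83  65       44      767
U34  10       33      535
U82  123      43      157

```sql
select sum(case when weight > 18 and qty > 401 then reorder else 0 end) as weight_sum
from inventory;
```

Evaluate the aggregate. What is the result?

bin=U30: ✓ → 192
bin=U24: ✗
bin=U76: ✓ → 127
bin=U53: ✗
bin=U61: ✗
bin=U85: ✗
bin=U54: ✗
bin=U43: ✗
bin=U51: ✓ → 140
bin=U95: ✓ → 164
bin=U48: ✗
bin=U83: ✓ → 65
bin=U34: ✓ → 10
bin=U82: ✗
weight_sum = 192 + 127 + 140 + 164 + 65 + 10 = 698

698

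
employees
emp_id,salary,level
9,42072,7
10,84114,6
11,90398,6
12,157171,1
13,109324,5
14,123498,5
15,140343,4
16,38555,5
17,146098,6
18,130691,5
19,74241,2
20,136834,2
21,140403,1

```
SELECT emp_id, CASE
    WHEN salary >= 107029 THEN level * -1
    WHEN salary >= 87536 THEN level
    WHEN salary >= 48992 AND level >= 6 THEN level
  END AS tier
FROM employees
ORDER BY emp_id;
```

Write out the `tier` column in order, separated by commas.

NULL, 6, 6, -1, -5, -5, -4, NULL, -6, -5, NULL, -2, -1

emp_id=9: (no match → NULL) → NULL
emp_id=10: salary >= 48992 AND level >= 6 → 6
emp_id=11: salary >= 87536 → 6
emp_id=12: salary >= 107029 → -1
emp_id=13: salary >= 107029 → -5
emp_id=14: salary >= 107029 → -5
emp_id=15: salary >= 107029 → -4
emp_id=16: (no match → NULL) → NULL
emp_id=17: salary >= 107029 → -6
emp_id=18: salary >= 107029 → -5
emp_id=19: (no match → NULL) → NULL
emp_id=20: salary >= 107029 → -2
emp_id=21: salary >= 107029 → -1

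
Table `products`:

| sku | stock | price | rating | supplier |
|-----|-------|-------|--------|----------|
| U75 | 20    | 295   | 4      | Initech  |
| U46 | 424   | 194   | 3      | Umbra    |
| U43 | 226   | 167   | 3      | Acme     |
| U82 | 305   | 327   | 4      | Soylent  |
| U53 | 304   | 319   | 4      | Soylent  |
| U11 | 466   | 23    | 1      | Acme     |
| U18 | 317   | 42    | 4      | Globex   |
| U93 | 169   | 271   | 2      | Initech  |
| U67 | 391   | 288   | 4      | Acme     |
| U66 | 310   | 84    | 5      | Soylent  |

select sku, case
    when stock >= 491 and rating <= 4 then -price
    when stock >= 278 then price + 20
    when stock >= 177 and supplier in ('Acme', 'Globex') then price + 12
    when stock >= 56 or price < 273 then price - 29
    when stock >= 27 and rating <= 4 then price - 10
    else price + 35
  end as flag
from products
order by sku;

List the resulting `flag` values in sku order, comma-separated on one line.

sku=U11: stock >= 278 → 43
sku=U18: stock >= 278 → 62
sku=U43: stock >= 177 and supplier in ('Acme', 'Globex') → 179
sku=U46: stock >= 278 → 214
sku=U53: stock >= 278 → 339
sku=U66: stock >= 278 → 104
sku=U67: stock >= 278 → 308
sku=U75: ELSE → 330
sku=U82: stock >= 278 → 347
sku=U93: stock >= 56 or price < 273 → 242

43, 62, 179, 214, 339, 104, 308, 330, 347, 242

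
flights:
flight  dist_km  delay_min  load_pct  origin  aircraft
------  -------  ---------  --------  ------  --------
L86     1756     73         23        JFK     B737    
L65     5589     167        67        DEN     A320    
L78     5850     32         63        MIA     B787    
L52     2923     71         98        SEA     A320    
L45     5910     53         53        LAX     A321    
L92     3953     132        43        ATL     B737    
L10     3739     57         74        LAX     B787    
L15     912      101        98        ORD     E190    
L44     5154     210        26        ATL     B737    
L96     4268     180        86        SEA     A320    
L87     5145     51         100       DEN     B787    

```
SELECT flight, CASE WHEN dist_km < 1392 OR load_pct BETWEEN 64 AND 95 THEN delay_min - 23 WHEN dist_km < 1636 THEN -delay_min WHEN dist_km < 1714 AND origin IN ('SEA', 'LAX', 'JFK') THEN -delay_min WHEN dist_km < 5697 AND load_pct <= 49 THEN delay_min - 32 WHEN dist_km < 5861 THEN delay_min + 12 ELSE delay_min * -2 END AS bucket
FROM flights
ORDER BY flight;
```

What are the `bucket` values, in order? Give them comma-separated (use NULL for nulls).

34, 78, 178, -106, 83, 144, 44, 41, 63, 100, 157

flight=L10: dist_km < 1392 OR load_pct BETWEEN 64 AND 95 → 34
flight=L15: dist_km < 1392 OR load_pct BETWEEN 64 AND 95 → 78
flight=L44: dist_km < 5697 AND load_pct <= 49 → 178
flight=L45: ELSE → -106
flight=L52: dist_km < 5861 → 83
flight=L65: dist_km < 1392 OR load_pct BETWEEN 64 AND 95 → 144
flight=L78: dist_km < 5861 → 44
flight=L86: dist_km < 5697 AND load_pct <= 49 → 41
flight=L87: dist_km < 5861 → 63
flight=L92: dist_km < 5697 AND load_pct <= 49 → 100
flight=L96: dist_km < 1392 OR load_pct BETWEEN 64 AND 95 → 157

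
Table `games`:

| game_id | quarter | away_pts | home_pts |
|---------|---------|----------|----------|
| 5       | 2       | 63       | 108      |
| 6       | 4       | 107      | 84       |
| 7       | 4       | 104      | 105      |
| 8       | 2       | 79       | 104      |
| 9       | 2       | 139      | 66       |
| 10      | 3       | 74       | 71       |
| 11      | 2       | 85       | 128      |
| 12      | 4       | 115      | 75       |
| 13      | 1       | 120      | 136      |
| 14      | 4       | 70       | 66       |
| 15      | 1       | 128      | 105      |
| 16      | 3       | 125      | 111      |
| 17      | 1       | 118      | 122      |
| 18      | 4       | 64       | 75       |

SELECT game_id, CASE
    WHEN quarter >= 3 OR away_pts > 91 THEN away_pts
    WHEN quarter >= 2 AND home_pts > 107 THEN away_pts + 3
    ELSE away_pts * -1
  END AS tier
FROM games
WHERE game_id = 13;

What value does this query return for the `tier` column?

120

game_id = 13: quarter=1, away_pts=120, home_pts=136.
quarter >= 3 OR away_pts > 91 → true → 120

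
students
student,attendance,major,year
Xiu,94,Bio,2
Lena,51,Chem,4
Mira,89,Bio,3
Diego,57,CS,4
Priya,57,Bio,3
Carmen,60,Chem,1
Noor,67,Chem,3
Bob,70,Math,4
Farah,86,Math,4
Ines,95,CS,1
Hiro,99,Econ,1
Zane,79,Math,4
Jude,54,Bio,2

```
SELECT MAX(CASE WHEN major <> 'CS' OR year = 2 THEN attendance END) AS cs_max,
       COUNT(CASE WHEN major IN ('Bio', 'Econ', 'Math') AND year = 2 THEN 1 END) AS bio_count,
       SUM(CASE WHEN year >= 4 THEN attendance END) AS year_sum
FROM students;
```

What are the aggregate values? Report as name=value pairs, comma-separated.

[cs_max: major <> 'CS' OR year = 2]
student=Xiu: ✓ → 94
student=Lena: ✓ → 51
student=Mira: ✓ → 89
student=Diego: ✗
student=Priya: ✓ → 57
student=Carmen: ✓ → 60
student=Noor: ✓ → 67
student=Bob: ✓ → 70
student=Farah: ✓ → 86
student=Ines: ✗
student=Hiro: ✓ → 99
student=Zane: ✓ → 79
student=Jude: ✓ → 54
cs_max = MAX(94, 51, 89, 57, 60, 67, 70, 86, 99, 79, 54) = 99
—
[bio_count: major IN ('Bio', 'Econ', 'Math') AND year = 2]
student=Xiu: ✓ → 1
student=Lena: ✗
student=Mira: ✗
student=Diego: ✗
student=Priya: ✗
student=Carmen: ✗
student=Noor: ✗
student=Bob: ✗
student=Farah: ✗
student=Ines: ✗
student=Hiro: ✗
student=Zane: ✗
student=Jude: ✓ → 1
bio_count = COUNT(1, 1) = 2
—
[year_sum: year >= 4]
student=Xiu: ✗
student=Lena: ✓ → 51
student=Mira: ✗
student=Diego: ✓ → 57
student=Priya: ✗
student=Carmen: ✗
student=Noor: ✗
student=Bob: ✓ → 70
student=Farah: ✓ → 86
student=Ines: ✗
student=Hiro: ✗
student=Zane: ✓ → 79
student=Jude: ✗
year_sum = 51 + 57 + 70 + 86 + 79 = 343

cs_max=99, bio_count=2, year_sum=343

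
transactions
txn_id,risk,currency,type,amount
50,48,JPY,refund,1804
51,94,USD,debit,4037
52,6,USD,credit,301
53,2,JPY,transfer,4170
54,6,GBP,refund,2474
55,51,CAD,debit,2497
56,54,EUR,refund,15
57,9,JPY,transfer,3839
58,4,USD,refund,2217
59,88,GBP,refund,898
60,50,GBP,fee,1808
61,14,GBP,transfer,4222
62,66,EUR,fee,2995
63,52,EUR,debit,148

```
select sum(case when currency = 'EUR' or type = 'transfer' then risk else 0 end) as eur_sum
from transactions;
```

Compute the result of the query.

txn_id=50: ✗
txn_id=51: ✗
txn_id=52: ✗
txn_id=53: ✓ → 2
txn_id=54: ✗
txn_id=55: ✗
txn_id=56: ✓ → 54
txn_id=57: ✓ → 9
txn_id=58: ✗
txn_id=59: ✗
txn_id=60: ✗
txn_id=61: ✓ → 14
txn_id=62: ✓ → 66
txn_id=63: ✓ → 52
eur_sum = 2 + 54 + 9 + 14 + 66 + 52 = 197

197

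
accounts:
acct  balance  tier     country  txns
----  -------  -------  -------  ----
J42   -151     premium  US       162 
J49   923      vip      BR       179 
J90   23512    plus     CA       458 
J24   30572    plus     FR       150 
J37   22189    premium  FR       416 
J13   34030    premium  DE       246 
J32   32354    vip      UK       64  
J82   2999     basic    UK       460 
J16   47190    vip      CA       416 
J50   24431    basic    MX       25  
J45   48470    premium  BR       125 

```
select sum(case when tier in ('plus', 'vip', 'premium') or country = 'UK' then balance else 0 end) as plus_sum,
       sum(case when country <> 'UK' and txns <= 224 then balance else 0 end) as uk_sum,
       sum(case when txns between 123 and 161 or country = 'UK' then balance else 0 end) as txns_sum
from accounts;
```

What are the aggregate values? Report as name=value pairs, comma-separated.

[plus_sum: tier in ('plus', 'vip', 'premium') or country = 'UK']
acct=J42: ✓ → -151
acct=J49: ✓ → 923
acct=J90: ✓ → 23512
acct=J24: ✓ → 30572
acct=J37: ✓ → 22189
acct=J13: ✓ → 34030
acct=J32: ✓ → 32354
acct=J82: ✓ → 2999
acct=J16: ✓ → 47190
acct=J50: ✗
acct=J45: ✓ → 48470
plus_sum = -151 + 923 + 23512 + 30572 + 22189 + 34030 + 32354 + 2999 + 47190 + 48470 = 242088
—
[uk_sum: country <> 'UK' and txns <= 224]
acct=J42: ✓ → -151
acct=J49: ✓ → 923
acct=J90: ✗
acct=J24: ✓ → 30572
acct=J37: ✗
acct=J13: ✗
acct=J32: ✗
acct=J82: ✗
acct=J16: ✗
acct=J50: ✓ → 24431
acct=J45: ✓ → 48470
uk_sum = -151 + 923 + 30572 + 24431 + 48470 = 104245
—
[txns_sum: txns between 123 and 161 or country = 'UK']
acct=J42: ✗
acct=J49: ✗
acct=J90: ✗
acct=J24: ✓ → 30572
acct=J37: ✗
acct=J13: ✗
acct=J32: ✓ → 32354
acct=J82: ✓ → 2999
acct=J16: ✗
acct=J50: ✗
acct=J45: ✓ → 48470
txns_sum = 30572 + 32354 + 2999 + 48470 = 114395

plus_sum=242088, uk_sum=104245, txns_sum=114395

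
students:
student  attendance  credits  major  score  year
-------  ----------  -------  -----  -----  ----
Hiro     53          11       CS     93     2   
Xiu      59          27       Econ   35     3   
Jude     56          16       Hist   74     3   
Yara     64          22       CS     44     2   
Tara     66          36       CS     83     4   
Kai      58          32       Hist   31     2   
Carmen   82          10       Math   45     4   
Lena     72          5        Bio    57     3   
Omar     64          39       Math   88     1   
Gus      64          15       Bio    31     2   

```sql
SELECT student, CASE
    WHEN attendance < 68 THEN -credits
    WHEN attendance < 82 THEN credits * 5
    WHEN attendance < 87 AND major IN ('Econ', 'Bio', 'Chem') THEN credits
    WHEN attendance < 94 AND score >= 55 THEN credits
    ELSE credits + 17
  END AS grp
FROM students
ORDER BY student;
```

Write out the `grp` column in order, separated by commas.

27, -15, -11, -16, -32, 25, -39, -36, -27, -22

student=Carmen: ELSE → 27
student=Gus: attendance < 68 → -15
student=Hiro: attendance < 68 → -11
student=Jude: attendance < 68 → -16
student=Kai: attendance < 68 → -32
student=Lena: attendance < 82 → 25
student=Omar: attendance < 68 → -39
student=Tara: attendance < 68 → -36
student=Xiu: attendance < 68 → -27
student=Yara: attendance < 68 → -22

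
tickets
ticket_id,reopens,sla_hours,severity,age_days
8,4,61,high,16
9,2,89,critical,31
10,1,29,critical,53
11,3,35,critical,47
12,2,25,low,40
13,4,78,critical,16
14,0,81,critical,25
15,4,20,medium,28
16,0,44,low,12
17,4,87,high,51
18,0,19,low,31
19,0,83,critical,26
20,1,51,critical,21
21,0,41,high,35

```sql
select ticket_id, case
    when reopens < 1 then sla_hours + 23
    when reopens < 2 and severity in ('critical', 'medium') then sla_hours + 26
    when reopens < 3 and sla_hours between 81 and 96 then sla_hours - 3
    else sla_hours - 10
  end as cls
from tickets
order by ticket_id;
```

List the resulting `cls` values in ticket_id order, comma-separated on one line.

ticket_id=8: ELSE → 51
ticket_id=9: reopens < 3 and sla_hours between 81 and 96 → 86
ticket_id=10: reopens < 2 and severity in ('critical', 'medium') → 55
ticket_id=11: ELSE → 25
ticket_id=12: ELSE → 15
ticket_id=13: ELSE → 68
ticket_id=14: reopens < 1 → 104
ticket_id=15: ELSE → 10
ticket_id=16: reopens < 1 → 67
ticket_id=17: ELSE → 77
ticket_id=18: reopens < 1 → 42
ticket_id=19: reopens < 1 → 106
ticket_id=20: reopens < 2 and severity in ('critical', 'medium') → 77
ticket_id=21: reopens < 1 → 64

51, 86, 55, 25, 15, 68, 104, 10, 67, 77, 42, 106, 77, 64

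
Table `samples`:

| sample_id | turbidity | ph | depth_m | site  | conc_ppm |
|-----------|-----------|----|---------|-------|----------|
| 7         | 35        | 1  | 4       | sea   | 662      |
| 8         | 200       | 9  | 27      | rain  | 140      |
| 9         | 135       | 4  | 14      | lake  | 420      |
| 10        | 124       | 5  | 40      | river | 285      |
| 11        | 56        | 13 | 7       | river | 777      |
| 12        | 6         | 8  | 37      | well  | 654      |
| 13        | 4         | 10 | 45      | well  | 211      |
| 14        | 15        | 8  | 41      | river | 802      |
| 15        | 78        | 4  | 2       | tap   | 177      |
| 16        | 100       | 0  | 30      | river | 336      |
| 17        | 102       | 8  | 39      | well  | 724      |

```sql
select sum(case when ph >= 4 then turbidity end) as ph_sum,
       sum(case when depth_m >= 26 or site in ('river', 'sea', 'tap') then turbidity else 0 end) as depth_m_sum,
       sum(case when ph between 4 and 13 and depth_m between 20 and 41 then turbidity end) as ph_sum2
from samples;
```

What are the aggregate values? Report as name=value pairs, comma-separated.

ph_sum=720, depth_m_sum=720, ph_sum2=447

[ph_sum: ph >= 4]
sample_id=7: ✗
sample_id=8: ✓ → 200
sample_id=9: ✓ → 135
sample_id=10: ✓ → 124
sample_id=11: ✓ → 56
sample_id=12: ✓ → 6
sample_id=13: ✓ → 4
sample_id=14: ✓ → 15
sample_id=15: ✓ → 78
sample_id=16: ✗
sample_id=17: ✓ → 102
ph_sum = 200 + 135 + 124 + 56 + 6 + 4 + 15 + 78 + 102 = 720
—
[depth_m_sum: depth_m >= 26 or site in ('river', 'sea', 'tap')]
sample_id=7: ✓ → 35
sample_id=8: ✓ → 200
sample_id=9: ✗
sample_id=10: ✓ → 124
sample_id=11: ✓ → 56
sample_id=12: ✓ → 6
sample_id=13: ✓ → 4
sample_id=14: ✓ → 15
sample_id=15: ✓ → 78
sample_id=16: ✓ → 100
sample_id=17: ✓ → 102
depth_m_sum = 35 + 200 + 124 + 56 + 6 + 4 + 15 + 78 + 100 + 102 = 720
—
[ph_sum2: ph between 4 and 13 and depth_m between 20 and 41]
sample_id=7: ✗
sample_id=8: ✓ → 200
sample_id=9: ✗
sample_id=10: ✓ → 124
sample_id=11: ✗
sample_id=12: ✓ → 6
sample_id=13: ✗
sample_id=14: ✓ → 15
sample_id=15: ✗
sample_id=16: ✗
sample_id=17: ✓ → 102
ph_sum2 = 200 + 124 + 6 + 15 + 102 = 447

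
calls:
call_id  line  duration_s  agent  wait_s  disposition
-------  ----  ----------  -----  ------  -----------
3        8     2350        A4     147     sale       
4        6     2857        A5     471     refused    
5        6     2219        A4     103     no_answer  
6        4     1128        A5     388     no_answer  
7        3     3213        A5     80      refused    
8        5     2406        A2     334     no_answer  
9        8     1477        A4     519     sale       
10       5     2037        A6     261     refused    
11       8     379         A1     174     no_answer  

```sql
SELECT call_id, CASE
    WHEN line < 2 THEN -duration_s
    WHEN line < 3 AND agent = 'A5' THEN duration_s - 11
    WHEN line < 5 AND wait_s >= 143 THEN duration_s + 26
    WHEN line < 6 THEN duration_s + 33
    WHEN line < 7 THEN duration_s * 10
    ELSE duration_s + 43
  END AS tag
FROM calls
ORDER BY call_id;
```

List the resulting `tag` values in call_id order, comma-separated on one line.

call_id=3: ELSE → 2393
call_id=4: line < 7 → 28570
call_id=5: line < 7 → 22190
call_id=6: line < 5 AND wait_s >= 143 → 1154
call_id=7: line < 6 → 3246
call_id=8: line < 6 → 2439
call_id=9: ELSE → 1520
call_id=10: line < 6 → 2070
call_id=11: ELSE → 422

2393, 28570, 22190, 1154, 3246, 2439, 1520, 2070, 422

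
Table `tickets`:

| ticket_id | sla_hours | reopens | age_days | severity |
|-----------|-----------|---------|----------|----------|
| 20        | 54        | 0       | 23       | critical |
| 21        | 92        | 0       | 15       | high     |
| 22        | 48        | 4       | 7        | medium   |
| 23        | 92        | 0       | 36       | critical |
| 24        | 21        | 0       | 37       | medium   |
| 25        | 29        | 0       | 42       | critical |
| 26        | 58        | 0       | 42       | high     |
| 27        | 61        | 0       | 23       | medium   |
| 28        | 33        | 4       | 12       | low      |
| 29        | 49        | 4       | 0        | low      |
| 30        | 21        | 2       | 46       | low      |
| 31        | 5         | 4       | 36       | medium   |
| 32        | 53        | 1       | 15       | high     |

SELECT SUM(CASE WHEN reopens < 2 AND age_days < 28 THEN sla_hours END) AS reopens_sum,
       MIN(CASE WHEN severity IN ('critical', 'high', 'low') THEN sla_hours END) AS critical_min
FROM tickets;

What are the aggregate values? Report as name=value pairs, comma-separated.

reopens_sum=260, critical_min=21

[reopens_sum: reopens < 2 AND age_days < 28]
ticket_id=20: ✓ → 54
ticket_id=21: ✓ → 92
ticket_id=22: ✗
ticket_id=23: ✗
ticket_id=24: ✗
ticket_id=25: ✗
ticket_id=26: ✗
ticket_id=27: ✓ → 61
ticket_id=28: ✗
ticket_id=29: ✗
ticket_id=30: ✗
ticket_id=31: ✗
ticket_id=32: ✓ → 53
reopens_sum = 54 + 92 + 61 + 53 = 260
—
[critical_min: severity IN ('critical', 'high', 'low')]
ticket_id=20: ✓ → 54
ticket_id=21: ✓ → 92
ticket_id=22: ✗
ticket_id=23: ✓ → 92
ticket_id=24: ✗
ticket_id=25: ✓ → 29
ticket_id=26: ✓ → 58
ticket_id=27: ✗
ticket_id=28: ✓ → 33
ticket_id=29: ✓ → 49
ticket_id=30: ✓ → 21
ticket_id=31: ✗
ticket_id=32: ✓ → 53
critical_min = MIN(54, 92, 92, 29, 58, 33, 49, 21, 53) = 21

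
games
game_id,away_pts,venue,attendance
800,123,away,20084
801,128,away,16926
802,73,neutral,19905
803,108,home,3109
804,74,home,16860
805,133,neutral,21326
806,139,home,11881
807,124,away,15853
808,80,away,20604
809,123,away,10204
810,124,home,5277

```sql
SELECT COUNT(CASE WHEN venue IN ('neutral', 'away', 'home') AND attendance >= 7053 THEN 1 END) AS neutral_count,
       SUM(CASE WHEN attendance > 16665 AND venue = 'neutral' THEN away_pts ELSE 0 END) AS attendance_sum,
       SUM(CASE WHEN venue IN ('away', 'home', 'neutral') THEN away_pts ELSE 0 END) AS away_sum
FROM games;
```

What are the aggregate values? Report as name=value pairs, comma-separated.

[neutral_count: venue IN ('neutral', 'away', 'home') AND attendance >= 7053]
game_id=800: ✓ → 1
game_id=801: ✓ → 1
game_id=802: ✓ → 1
game_id=803: ✗
game_id=804: ✓ → 1
game_id=805: ✓ → 1
game_id=806: ✓ → 1
game_id=807: ✓ → 1
game_id=808: ✓ → 1
game_id=809: ✓ → 1
game_id=810: ✗
neutral_count = COUNT(1, 1, 1, 1, 1, 1, 1, 1, 1) = 9
—
[attendance_sum: attendance > 16665 AND venue = 'neutral']
game_id=800: ✗
game_id=801: ✗
game_id=802: ✓ → 73
game_id=803: ✗
game_id=804: ✗
game_id=805: ✓ → 133
game_id=806: ✗
game_id=807: ✗
game_id=808: ✗
game_id=809: ✗
game_id=810: ✗
attendance_sum = 73 + 133 = 206
—
[away_sum: venue IN ('away', 'home', 'neutral')]
game_id=800: ✓ → 123
game_id=801: ✓ → 128
game_id=802: ✓ → 73
game_id=803: ✓ → 108
game_id=804: ✓ → 74
game_id=805: ✓ → 133
game_id=806: ✓ → 139
game_id=807: ✓ → 124
game_id=808: ✓ → 80
game_id=809: ✓ → 123
game_id=810: ✓ → 124
away_sum = 123 + 128 + 73 + 108 + 74 + 133 + 139 + 124 + 80 + 123 + 124 = 1229

neutral_count=9, attendance_sum=206, away_sum=1229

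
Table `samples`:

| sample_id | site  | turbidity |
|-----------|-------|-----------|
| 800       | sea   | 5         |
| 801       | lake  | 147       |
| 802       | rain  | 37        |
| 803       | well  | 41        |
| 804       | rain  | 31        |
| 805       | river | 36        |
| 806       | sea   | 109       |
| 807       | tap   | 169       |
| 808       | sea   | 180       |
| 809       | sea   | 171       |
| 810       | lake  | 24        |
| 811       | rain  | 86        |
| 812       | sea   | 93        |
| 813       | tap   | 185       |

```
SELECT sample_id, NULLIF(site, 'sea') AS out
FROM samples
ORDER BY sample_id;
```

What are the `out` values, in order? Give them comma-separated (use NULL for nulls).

sample_id=800: site=sea vs sea: equal → NULL
sample_id=801: site=lake vs sea: differ → lake
sample_id=802: site=rain vs sea: differ → rain
sample_id=803: site=well vs sea: differ → well
sample_id=804: site=rain vs sea: differ → rain
sample_id=805: site=river vs sea: differ → river
sample_id=806: site=sea vs sea: equal → NULL
sample_id=807: site=tap vs sea: differ → tap
sample_id=808: site=sea vs sea: equal → NULL
sample_id=809: site=sea vs sea: equal → NULL
sample_id=810: site=lake vs sea: differ → lake
sample_id=811: site=rain vs sea: differ → rain
sample_id=812: site=sea vs sea: equal → NULL
sample_id=813: site=tap vs sea: differ → tap

NULL, lake, rain, well, rain, river, NULL, tap, NULL, NULL, lake, rain, NULL, tap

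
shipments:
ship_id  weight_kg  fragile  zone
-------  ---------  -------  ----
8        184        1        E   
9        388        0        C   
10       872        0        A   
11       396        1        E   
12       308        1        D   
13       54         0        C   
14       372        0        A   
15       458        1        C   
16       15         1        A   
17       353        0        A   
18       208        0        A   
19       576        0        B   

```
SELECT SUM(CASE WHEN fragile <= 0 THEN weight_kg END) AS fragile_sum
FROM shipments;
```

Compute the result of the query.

2823

ship_id=8: ✗
ship_id=9: ✓ → 388
ship_id=10: ✓ → 872
ship_id=11: ✗
ship_id=12: ✗
ship_id=13: ✓ → 54
ship_id=14: ✓ → 372
ship_id=15: ✗
ship_id=16: ✗
ship_id=17: ✓ → 353
ship_id=18: ✓ → 208
ship_id=19: ✓ → 576
fragile_sum = 388 + 872 + 54 + 372 + 353 + 208 + 576 = 2823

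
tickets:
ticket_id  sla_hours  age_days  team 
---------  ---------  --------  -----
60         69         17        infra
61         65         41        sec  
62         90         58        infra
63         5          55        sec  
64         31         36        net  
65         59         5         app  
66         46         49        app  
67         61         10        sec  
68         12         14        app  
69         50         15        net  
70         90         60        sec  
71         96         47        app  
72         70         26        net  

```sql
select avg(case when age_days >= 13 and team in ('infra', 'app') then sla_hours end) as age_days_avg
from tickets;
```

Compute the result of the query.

62.6

ticket_id=60: ✓ → 69
ticket_id=61: ✗
ticket_id=62: ✓ → 90
ticket_id=63: ✗
ticket_id=64: ✗
ticket_id=65: ✗
ticket_id=66: ✓ → 46
ticket_id=67: ✗
ticket_id=68: ✓ → 12
ticket_id=69: ✗
ticket_id=70: ✗
ticket_id=71: ✓ → 96
ticket_id=72: ✗
age_days_avg = (69 + 90 + 46 + 12 + 96) / 5 = 62.6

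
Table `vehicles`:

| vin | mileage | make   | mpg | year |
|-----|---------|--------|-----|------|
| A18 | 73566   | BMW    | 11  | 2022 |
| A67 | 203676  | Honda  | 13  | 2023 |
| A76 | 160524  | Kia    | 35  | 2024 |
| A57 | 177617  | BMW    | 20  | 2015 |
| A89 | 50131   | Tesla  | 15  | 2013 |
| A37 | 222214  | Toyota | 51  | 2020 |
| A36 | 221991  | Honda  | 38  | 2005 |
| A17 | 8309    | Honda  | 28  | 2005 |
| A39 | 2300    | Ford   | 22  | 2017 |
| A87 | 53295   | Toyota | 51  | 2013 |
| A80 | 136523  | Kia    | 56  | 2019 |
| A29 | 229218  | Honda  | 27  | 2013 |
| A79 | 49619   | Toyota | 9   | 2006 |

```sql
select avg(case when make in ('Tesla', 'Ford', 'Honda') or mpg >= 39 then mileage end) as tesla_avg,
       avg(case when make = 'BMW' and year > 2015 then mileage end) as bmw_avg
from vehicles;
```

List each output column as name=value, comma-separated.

[tesla_avg: make in ('Tesla', 'Ford', 'Honda') or mpg >= 39]
vin=A18: ✗
vin=A67: ✓ → 203676
vin=A76: ✗
vin=A57: ✗
vin=A89: ✓ → 50131
vin=A37: ✓ → 222214
vin=A36: ✓ → 221991
vin=A17: ✓ → 8309
vin=A39: ✓ → 2300
vin=A87: ✓ → 53295
vin=A80: ✓ → 136523
vin=A29: ✓ → 229218
vin=A79: ✗
tesla_avg = (203676 + 50131 + 222214 + 221991 + 8309 + 2300 + 53295 + 136523 + 229218) / 9 = 125295.2222222222
—
[bmw_avg: make = 'BMW' and year > 2015]
vin=A18: ✓ → 73566
vin=A67: ✗
vin=A76: ✗
vin=A57: ✗
vin=A89: ✗
vin=A37: ✗
vin=A36: ✗
vin=A17: ✗
vin=A39: ✗
vin=A87: ✗
vin=A80: ✗
vin=A29: ✗
vin=A79: ✗
bmw_avg = 73566

tesla_avg=125295.2222222222, bmw_avg=73566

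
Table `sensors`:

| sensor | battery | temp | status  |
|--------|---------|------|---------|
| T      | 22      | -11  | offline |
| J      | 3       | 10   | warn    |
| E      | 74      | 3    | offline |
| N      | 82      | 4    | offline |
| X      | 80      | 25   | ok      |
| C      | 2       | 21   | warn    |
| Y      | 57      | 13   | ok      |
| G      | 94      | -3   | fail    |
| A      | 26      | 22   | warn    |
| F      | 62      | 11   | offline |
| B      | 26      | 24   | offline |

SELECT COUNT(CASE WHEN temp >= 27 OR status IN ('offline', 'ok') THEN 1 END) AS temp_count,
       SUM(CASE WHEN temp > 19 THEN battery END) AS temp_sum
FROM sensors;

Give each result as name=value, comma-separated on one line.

temp_count=7, temp_sum=134

[temp_count: temp >= 27 OR status IN ('offline', 'ok')]
sensor=T: ✓ → 1
sensor=J: ✗
sensor=E: ✓ → 1
sensor=N: ✓ → 1
sensor=X: ✓ → 1
sensor=C: ✗
sensor=Y: ✓ → 1
sensor=G: ✗
sensor=A: ✗
sensor=F: ✓ → 1
sensor=B: ✓ → 1
temp_count = COUNT(1, 1, 1, 1, 1, 1, 1) = 7
—
[temp_sum: temp > 19]
sensor=T: ✗
sensor=J: ✗
sensor=E: ✗
sensor=N: ✗
sensor=X: ✓ → 80
sensor=C: ✓ → 2
sensor=Y: ✗
sensor=G: ✗
sensor=A: ✓ → 26
sensor=F: ✗
sensor=B: ✓ → 26
temp_sum = 80 + 2 + 26 + 26 = 134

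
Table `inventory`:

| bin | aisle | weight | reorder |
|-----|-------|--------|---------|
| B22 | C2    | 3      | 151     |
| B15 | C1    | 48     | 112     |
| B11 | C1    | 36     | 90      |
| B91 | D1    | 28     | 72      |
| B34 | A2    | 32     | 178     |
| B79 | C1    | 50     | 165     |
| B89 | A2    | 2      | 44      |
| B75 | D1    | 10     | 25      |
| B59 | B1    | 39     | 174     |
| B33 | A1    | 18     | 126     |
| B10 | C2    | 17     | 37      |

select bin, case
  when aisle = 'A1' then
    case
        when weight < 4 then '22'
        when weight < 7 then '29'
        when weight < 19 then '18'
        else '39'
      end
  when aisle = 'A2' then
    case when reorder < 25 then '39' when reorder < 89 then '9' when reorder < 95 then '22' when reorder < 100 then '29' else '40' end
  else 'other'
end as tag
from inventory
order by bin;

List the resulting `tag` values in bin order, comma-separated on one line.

other, other, other, other, 18, 40, other, other, other, 9, other

bin=B10: aisle='C2' → outer ELSE → other
bin=B11: aisle='C1' → outer ELSE → other
bin=B15: aisle='C1' → outer ELSE → other
bin=B22: aisle='C2' → outer ELSE → other
bin=B33: aisle='A1' → inner[weight < 19] → 18
bin=B34: aisle='A2' → inner[ELSE] → 40
bin=B59: aisle='B1' → outer ELSE → other
bin=B75: aisle='D1' → outer ELSE → other
bin=B79: aisle='C1' → outer ELSE → other
bin=B89: aisle='A2' → inner[reorder < 89] → 9
bin=B91: aisle='D1' → outer ELSE → other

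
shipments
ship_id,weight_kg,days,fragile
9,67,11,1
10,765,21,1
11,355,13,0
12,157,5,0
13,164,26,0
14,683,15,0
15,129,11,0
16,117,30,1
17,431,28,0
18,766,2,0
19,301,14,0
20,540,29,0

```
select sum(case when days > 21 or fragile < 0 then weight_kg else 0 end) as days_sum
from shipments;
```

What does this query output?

1252

ship_id=9: ✗
ship_id=10: ✗
ship_id=11: ✗
ship_id=12: ✗
ship_id=13: ✓ → 164
ship_id=14: ✗
ship_id=15: ✗
ship_id=16: ✓ → 117
ship_id=17: ✓ → 431
ship_id=18: ✗
ship_id=19: ✗
ship_id=20: ✓ → 540
days_sum = 164 + 117 + 431 + 540 = 1252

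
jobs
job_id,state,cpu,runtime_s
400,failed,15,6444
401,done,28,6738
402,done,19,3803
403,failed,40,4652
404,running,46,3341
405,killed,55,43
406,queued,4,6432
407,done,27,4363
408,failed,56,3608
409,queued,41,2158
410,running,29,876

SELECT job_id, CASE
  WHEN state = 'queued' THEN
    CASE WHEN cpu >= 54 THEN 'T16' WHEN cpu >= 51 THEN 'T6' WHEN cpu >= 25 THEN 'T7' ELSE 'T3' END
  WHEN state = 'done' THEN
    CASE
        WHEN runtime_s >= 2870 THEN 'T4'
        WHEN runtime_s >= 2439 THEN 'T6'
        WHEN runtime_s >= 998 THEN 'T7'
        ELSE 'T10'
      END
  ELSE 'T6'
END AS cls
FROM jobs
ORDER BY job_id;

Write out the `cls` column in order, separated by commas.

T6, T4, T4, T6, T6, T6, T3, T4, T6, T7, T6

job_id=400: state='failed' → outer ELSE → T6
job_id=401: state='done' → inner[runtime_s >= 2870] → T4
job_id=402: state='done' → inner[runtime_s >= 2870] → T4
job_id=403: state='failed' → outer ELSE → T6
job_id=404: state='running' → outer ELSE → T6
job_id=405: state='killed' → outer ELSE → T6
job_id=406: state='queued' → inner[ELSE] → T3
job_id=407: state='done' → inner[runtime_s >= 2870] → T4
job_id=408: state='failed' → outer ELSE → T6
job_id=409: state='queued' → inner[cpu >= 25] → T7
job_id=410: state='running' → outer ELSE → T6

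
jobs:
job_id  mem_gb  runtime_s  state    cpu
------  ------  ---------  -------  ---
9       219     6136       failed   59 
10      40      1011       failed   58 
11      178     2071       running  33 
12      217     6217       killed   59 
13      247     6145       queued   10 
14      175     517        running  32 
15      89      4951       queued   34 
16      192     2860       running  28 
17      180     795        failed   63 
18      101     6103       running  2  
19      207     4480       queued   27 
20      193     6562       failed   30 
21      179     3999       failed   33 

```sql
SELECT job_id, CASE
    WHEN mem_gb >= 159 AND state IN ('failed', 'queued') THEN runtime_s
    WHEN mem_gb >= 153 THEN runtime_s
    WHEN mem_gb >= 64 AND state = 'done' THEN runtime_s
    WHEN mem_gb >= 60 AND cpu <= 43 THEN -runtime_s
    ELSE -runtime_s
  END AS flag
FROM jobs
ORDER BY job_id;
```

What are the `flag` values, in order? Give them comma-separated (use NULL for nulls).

6136, -1011, 2071, 6217, 6145, 517, -4951, 2860, 795, -6103, 4480, 6562, 3999

job_id=9: mem_gb >= 159 AND state IN ('failed', 'queued') → 6136
job_id=10: ELSE → -1011
job_id=11: mem_gb >= 153 → 2071
job_id=12: mem_gb >= 153 → 6217
job_id=13: mem_gb >= 159 AND state IN ('failed', 'queued') → 6145
job_id=14: mem_gb >= 153 → 517
job_id=15: mem_gb >= 60 AND cpu <= 43 → -4951
job_id=16: mem_gb >= 153 → 2860
job_id=17: mem_gb >= 159 AND state IN ('failed', 'queued') → 795
job_id=18: mem_gb >= 60 AND cpu <= 43 → -6103
job_id=19: mem_gb >= 159 AND state IN ('failed', 'queued') → 4480
job_id=20: mem_gb >= 159 AND state IN ('failed', 'queued') → 6562
job_id=21: mem_gb >= 159 AND state IN ('failed', 'queued') → 3999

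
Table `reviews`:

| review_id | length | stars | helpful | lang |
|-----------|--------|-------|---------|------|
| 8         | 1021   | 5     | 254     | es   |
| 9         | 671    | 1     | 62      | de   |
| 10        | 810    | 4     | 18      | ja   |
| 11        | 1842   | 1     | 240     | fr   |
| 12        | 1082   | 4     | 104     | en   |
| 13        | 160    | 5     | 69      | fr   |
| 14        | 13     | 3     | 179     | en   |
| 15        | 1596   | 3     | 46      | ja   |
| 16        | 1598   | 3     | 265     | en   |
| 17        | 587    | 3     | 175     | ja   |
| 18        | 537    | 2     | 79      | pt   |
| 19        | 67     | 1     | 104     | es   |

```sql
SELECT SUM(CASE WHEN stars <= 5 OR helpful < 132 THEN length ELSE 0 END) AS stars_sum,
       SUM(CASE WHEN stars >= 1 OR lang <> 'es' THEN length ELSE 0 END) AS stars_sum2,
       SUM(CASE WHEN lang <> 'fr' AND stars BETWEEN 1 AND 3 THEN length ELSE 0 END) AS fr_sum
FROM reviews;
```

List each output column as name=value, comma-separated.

[stars_sum: stars <= 5 OR helpful < 132]
review_id=8: ✓ → 1021
review_id=9: ✓ → 671
review_id=10: ✓ → 810
review_id=11: ✓ → 1842
review_id=12: ✓ → 1082
review_id=13: ✓ → 160
review_id=14: ✓ → 13
review_id=15: ✓ → 1596
review_id=16: ✓ → 1598
review_id=17: ✓ → 587
review_id=18: ✓ → 537
review_id=19: ✓ → 67
stars_sum = 1021 + 671 + 810 + 1842 + 1082 + 160 + 13 + 1596 + 1598 + 587 + 537 + 67 = 9984
—
[stars_sum2: stars >= 1 OR lang <> 'es']
review_id=8: ✓ → 1021
review_id=9: ✓ → 671
review_id=10: ✓ → 810
review_id=11: ✓ → 1842
review_id=12: ✓ → 1082
review_id=13: ✓ → 160
review_id=14: ✓ → 13
review_id=15: ✓ → 1596
review_id=16: ✓ → 1598
review_id=17: ✓ → 587
review_id=18: ✓ → 537
review_id=19: ✓ → 67
stars_sum2 = 1021 + 671 + 810 + 1842 + 1082 + 160 + 13 + 1596 + 1598 + 587 + 537 + 67 = 9984
—
[fr_sum: lang <> 'fr' AND stars BETWEEN 1 AND 3]
review_id=8: ✗
review_id=9: ✓ → 671
review_id=10: ✗
review_id=11: ✗
review_id=12: ✗
review_id=13: ✗
review_id=14: ✓ → 13
review_id=15: ✓ → 1596
review_id=16: ✓ → 1598
review_id=17: ✓ → 587
review_id=18: ✓ → 537
review_id=19: ✓ → 67
fr_sum = 671 + 13 + 1596 + 1598 + 587 + 537 + 67 = 5069

stars_sum=9984, stars_sum2=9984, fr_sum=5069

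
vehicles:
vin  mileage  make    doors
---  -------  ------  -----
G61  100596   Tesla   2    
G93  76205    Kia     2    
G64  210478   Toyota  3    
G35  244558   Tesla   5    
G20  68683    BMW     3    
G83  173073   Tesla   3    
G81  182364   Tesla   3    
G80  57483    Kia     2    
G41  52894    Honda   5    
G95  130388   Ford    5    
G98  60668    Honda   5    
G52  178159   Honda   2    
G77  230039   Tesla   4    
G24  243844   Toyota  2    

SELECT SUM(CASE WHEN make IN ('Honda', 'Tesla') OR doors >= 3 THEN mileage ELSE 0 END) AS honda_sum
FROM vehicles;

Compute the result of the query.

1631900

vin=G61: ✓ → 100596
vin=G93: ✗
vin=G64: ✓ → 210478
vin=G35: ✓ → 244558
vin=G20: ✓ → 68683
vin=G83: ✓ → 173073
vin=G81: ✓ → 182364
vin=G80: ✗
vin=G41: ✓ → 52894
vin=G95: ✓ → 130388
vin=G98: ✓ → 60668
vin=G52: ✓ → 178159
vin=G77: ✓ → 230039
vin=G24: ✗
honda_sum = 100596 + 210478 + 244558 + 68683 + 173073 + 182364 + 52894 + 130388 + 60668 + 178159 + 230039 = 1631900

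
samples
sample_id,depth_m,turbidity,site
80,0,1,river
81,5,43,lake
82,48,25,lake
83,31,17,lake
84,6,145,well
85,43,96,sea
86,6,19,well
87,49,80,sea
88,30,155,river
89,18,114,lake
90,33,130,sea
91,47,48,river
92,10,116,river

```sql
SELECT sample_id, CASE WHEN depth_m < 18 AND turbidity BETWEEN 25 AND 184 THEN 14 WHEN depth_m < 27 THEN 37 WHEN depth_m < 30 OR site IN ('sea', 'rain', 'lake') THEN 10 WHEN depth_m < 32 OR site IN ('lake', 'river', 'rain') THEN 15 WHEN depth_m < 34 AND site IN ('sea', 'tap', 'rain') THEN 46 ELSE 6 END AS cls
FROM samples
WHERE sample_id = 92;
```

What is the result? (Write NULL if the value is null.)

14

sample_id = 92: depth_m=10, turbidity=116, site=river.
depth_m < 18 AND turbidity BETWEEN 25 AND 184 → true → 14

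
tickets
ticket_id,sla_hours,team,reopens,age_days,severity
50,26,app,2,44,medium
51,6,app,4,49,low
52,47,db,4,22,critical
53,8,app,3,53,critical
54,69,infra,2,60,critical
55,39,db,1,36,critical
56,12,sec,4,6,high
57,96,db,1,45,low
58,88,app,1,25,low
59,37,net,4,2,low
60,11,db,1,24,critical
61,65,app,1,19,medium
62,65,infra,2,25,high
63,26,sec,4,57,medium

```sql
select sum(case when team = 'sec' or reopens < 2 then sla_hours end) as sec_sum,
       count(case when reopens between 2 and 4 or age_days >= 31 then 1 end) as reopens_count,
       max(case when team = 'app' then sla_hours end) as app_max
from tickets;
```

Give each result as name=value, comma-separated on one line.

sec_sum=337, reopens_count=11, app_max=88

[sec_sum: team = 'sec' or reopens < 2]
ticket_id=50: ✗
ticket_id=51: ✗
ticket_id=52: ✗
ticket_id=53: ✗
ticket_id=54: ✗
ticket_id=55: ✓ → 39
ticket_id=56: ✓ → 12
ticket_id=57: ✓ → 96
ticket_id=58: ✓ → 88
ticket_id=59: ✗
ticket_id=60: ✓ → 11
ticket_id=61: ✓ → 65
ticket_id=62: ✗
ticket_id=63: ✓ → 26
sec_sum = 39 + 12 + 96 + 88 + 11 + 65 + 26 = 337
—
[reopens_count: reopens between 2 and 4 or age_days >= 31]
ticket_id=50: ✓ → 1
ticket_id=51: ✓ → 1
ticket_id=52: ✓ → 1
ticket_id=53: ✓ → 1
ticket_id=54: ✓ → 1
ticket_id=55: ✓ → 1
ticket_id=56: ✓ → 1
ticket_id=57: ✓ → 1
ticket_id=58: ✗
ticket_id=59: ✓ → 1
ticket_id=60: ✗
ticket_id=61: ✗
ticket_id=62: ✓ → 1
ticket_id=63: ✓ → 1
reopens_count = COUNT(1, 1, 1, 1, 1, 1, 1, 1, 1, 1, 1) = 11
—
[app_max: team = 'app']
ticket_id=50: ✓ → 26
ticket_id=51: ✓ → 6
ticket_id=52: ✗
ticket_id=53: ✓ → 8
ticket_id=54: ✗
ticket_id=55: ✗
ticket_id=56: ✗
ticket_id=57: ✗
ticket_id=58: ✓ → 88
ticket_id=59: ✗
ticket_id=60: ✗
ticket_id=61: ✓ → 65
ticket_id=62: ✗
ticket_id=63: ✗
app_max = MAX(26, 6, 8, 88, 65) = 88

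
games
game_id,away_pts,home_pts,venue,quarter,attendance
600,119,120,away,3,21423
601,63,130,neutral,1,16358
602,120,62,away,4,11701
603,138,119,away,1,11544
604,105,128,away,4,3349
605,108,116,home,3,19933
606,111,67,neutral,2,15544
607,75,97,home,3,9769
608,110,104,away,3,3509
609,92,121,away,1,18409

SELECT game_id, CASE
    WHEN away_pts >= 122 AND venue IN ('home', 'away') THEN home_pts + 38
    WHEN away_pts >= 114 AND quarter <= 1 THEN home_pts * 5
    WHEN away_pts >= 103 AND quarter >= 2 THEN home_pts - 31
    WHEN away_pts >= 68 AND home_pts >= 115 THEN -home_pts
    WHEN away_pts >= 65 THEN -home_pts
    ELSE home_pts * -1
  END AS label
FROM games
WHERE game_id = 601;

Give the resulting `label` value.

game_id = 601: away_pts=63, home_pts=130, venue=neutral, quarter=1, attendance=16358.
away_pts >= 122 AND venue IN ('home', 'away') → false
away_pts >= 114 AND quarter <= 1 → false
away_pts >= 103 AND quarter >= 2 → false
away_pts >= 68 AND home_pts >= 115 → false
away_pts >= 65 → false
No prior WHEN matched → ELSE → -130

-130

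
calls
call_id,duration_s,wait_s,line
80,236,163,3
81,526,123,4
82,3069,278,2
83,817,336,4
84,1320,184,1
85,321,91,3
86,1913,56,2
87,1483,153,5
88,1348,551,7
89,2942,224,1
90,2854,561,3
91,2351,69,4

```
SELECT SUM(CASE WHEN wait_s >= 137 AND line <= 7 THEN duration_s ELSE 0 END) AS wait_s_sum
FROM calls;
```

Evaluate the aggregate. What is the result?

call_id=80: ✓ → 236
call_id=81: ✗
call_id=82: ✓ → 3069
call_id=83: ✓ → 817
call_id=84: ✓ → 1320
call_id=85: ✗
call_id=86: ✗
call_id=87: ✓ → 1483
call_id=88: ✓ → 1348
call_id=89: ✓ → 2942
call_id=90: ✓ → 2854
call_id=91: ✗
wait_s_sum = 236 + 3069 + 817 + 1320 + 1483 + 1348 + 2942 + 2854 = 14069

14069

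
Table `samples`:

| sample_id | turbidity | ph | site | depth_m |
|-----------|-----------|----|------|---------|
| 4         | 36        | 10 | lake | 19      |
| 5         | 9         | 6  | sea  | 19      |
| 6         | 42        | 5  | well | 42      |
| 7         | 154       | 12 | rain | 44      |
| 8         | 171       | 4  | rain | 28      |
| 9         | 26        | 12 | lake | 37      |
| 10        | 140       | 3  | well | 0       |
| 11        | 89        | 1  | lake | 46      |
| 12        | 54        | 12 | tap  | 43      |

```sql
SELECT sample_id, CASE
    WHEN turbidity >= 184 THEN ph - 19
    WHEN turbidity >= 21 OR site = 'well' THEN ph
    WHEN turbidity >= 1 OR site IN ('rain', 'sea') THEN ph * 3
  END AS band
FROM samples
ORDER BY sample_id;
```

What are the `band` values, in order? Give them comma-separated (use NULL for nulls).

sample_id=4: turbidity >= 21 OR site = 'well' → 10
sample_id=5: turbidity >= 1 OR site IN ('rain', 'sea') → 18
sample_id=6: turbidity >= 21 OR site = 'well' → 5
sample_id=7: turbidity >= 21 OR site = 'well' → 12
sample_id=8: turbidity >= 21 OR site = 'well' → 4
sample_id=9: turbidity >= 21 OR site = 'well' → 12
sample_id=10: turbidity >= 21 OR site = 'well' → 3
sample_id=11: turbidity >= 21 OR site = 'well' → 1
sample_id=12: turbidity >= 21 OR site = 'well' → 12

10, 18, 5, 12, 4, 12, 3, 1, 12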